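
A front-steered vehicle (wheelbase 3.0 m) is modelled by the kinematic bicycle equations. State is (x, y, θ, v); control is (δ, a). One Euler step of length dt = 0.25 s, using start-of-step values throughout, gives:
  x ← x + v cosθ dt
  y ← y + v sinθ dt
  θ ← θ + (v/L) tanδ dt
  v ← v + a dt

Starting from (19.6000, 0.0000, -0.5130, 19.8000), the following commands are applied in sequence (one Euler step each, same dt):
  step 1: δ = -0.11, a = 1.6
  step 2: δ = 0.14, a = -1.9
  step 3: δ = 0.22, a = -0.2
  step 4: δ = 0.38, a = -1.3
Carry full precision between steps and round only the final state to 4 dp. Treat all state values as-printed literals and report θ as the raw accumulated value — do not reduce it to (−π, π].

after step 1 (δ=-0.11, a=1.6): (23.912816, -2.429427, -0.695236, 20.200000)
after step 2 (δ=0.14, a=-1.9): (27.790726, -5.664287, -0.458017, 19.725000)
after step 3 (δ=0.22, a=-0.2): (32.213717, -7.844740, -0.090443, 19.675000)
after step 4 (δ=0.38, a=-1.3): (37.112363, -8.288999, 0.564428, 19.350000)

(37.1124, -8.2890, 0.5644, 19.3500)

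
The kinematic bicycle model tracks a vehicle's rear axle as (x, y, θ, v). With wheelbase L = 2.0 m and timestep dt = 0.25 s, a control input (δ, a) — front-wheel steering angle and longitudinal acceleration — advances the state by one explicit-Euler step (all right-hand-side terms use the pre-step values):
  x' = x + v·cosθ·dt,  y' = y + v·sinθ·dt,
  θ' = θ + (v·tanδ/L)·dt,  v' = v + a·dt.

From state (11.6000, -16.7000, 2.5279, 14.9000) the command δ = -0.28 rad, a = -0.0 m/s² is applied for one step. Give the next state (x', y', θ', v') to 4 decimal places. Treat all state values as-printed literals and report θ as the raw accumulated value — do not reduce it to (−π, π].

(8.5547, -14.5548, 1.9923, 14.9000)

x' = 11.6000 + 14.9000·cos(2.5279)·0.25 = 8.5547
y' = -16.7000 + 14.9000·sin(2.5279)·0.25 = -14.5548
θ' = 2.5279 + (14.9000/2.0)·tan(-0.28)·0.25 = 1.9923
v' = 14.9000 + 0.0000·0.25 = 14.9000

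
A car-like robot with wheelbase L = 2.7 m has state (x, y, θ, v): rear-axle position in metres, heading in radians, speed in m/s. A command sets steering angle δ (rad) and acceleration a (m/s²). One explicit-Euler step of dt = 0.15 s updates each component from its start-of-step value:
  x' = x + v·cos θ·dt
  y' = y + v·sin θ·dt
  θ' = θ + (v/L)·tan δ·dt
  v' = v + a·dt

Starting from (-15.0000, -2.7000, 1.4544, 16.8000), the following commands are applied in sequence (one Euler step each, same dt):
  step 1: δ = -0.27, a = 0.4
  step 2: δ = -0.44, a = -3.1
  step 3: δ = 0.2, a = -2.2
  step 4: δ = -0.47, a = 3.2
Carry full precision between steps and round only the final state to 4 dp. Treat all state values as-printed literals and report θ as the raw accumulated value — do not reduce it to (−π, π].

after step 1 (δ=-0.27, a=0.4): (-14.707343, -0.197051, 1.196092, 16.860000)
after step 2 (δ=-0.44, a=-3.1): (-13.781737, 2.156477, 0.755128, 16.395000)
after step 3 (δ=0.2, a=-2.2): (-11.990951, 3.842002, 0.939763, 16.065000)
after step 4 (δ=-0.47, a=3.2): (-10.569248, 5.787678, 0.486403, 16.545000)

(-10.5692, 5.7877, 0.4864, 16.5450)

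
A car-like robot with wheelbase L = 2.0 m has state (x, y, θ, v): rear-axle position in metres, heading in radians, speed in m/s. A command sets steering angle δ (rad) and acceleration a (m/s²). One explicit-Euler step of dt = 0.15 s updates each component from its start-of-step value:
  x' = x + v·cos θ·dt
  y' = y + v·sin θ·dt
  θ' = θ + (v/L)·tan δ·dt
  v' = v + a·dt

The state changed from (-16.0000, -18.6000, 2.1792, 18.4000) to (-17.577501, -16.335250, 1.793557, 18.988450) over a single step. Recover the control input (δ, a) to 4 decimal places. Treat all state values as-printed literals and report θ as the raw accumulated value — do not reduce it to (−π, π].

δ = -0.2725, a = 3.9230

a = (v'−v)/dt = (0.588450)/0.15 = 3.9230
Δθ = θ'−θ = -0.385643;  (v·dt/L) = 18.4000·0.15/2.0 = 1.380000
tan δ = Δθ·L/(v·dt) = -0.279451  →  δ = -0.2725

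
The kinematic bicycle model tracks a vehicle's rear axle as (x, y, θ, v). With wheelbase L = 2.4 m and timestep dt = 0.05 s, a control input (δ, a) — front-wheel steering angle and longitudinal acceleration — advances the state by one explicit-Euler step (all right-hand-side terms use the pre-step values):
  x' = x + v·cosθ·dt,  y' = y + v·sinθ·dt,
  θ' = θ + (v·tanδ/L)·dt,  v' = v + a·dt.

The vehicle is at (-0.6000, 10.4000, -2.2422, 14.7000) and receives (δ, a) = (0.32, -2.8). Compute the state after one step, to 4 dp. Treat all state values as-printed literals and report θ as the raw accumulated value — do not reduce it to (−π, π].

x' = -0.6000 + 14.7000·cos(-2.2422)·0.05 = -1.0572
y' = 10.4000 + 14.7000·sin(-2.2422)·0.05 = 9.8245
θ' = -2.2422 + (14.7000/2.4)·tan(0.32)·0.05 = -2.1407
v' = 14.7000 − 2.8000·0.05 = 14.5600

(-1.0572, 9.8245, -2.1407, 14.5600)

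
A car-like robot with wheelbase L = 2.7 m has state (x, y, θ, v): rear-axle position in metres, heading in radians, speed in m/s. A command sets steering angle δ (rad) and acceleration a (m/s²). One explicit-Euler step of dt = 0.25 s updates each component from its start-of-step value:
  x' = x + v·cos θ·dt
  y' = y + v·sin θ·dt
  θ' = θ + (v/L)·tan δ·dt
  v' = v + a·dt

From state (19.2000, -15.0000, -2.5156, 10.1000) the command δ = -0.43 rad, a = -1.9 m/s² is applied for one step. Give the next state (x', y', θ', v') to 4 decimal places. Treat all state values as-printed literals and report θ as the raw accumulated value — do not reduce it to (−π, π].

(17.1538, -16.4794, -2.9445, 9.6250)

x' = 19.2000 + 10.1000·cos(-2.5156)·0.25 = 17.1538
y' = -15.0000 + 10.1000·sin(-2.5156)·0.25 = -16.4794
θ' = -2.5156 + (10.1000/2.7)·tan(-0.43)·0.25 = -2.9445
v' = 10.1000 − 1.9000·0.25 = 9.6250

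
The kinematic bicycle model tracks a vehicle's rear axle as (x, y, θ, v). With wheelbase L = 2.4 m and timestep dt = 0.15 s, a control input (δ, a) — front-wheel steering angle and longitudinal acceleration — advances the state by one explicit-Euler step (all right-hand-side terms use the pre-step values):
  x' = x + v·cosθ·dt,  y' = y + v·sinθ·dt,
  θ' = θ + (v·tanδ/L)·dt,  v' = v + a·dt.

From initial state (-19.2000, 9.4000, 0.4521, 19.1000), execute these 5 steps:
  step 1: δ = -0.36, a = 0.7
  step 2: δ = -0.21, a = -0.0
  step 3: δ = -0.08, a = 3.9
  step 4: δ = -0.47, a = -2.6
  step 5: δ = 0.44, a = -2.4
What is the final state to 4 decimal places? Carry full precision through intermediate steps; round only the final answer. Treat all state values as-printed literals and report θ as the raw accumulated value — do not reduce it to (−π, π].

after step 1 (δ=-0.36, a=0.7): (-16.622842, 10.651591, 0.002769, 19.205000)
after step 2 (δ=-0.21, a=-0.0): (-13.742103, 10.659568, -0.253068, 19.205000)
after step 3 (δ=-0.08, a=3.9): (-10.953108, 9.938298, -0.349299, 19.790000)
after step 4 (δ=-0.47, a=-2.6): (-8.163867, 8.922361, -0.977589, 19.400000)
after step 5 (δ=0.44, a=-2.4): (-6.537110, 6.509529, -0.406768, 19.040000)

(-6.5371, 6.5095, -0.4068, 19.0400)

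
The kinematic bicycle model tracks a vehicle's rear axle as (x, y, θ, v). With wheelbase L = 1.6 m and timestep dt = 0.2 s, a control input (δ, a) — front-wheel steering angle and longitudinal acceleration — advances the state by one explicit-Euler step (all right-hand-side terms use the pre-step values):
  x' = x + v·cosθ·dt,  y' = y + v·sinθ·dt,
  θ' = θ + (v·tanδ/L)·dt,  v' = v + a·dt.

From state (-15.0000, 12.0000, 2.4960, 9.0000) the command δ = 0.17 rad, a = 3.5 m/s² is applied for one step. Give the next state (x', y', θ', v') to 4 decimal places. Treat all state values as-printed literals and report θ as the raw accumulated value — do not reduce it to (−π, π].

x' = -15.0000 + 9.0000·cos(2.4960)·0.2 = -16.4377
y' = 12.0000 + 9.0000·sin(2.4960)·0.2 = 13.0830
θ' = 2.4960 + (9.0000/1.6)·tan(0.17)·0.2 = 2.6891
v' = 9.0000 + 3.5000·0.2 = 9.7000

(-16.4377, 13.0830, 2.6891, 9.7000)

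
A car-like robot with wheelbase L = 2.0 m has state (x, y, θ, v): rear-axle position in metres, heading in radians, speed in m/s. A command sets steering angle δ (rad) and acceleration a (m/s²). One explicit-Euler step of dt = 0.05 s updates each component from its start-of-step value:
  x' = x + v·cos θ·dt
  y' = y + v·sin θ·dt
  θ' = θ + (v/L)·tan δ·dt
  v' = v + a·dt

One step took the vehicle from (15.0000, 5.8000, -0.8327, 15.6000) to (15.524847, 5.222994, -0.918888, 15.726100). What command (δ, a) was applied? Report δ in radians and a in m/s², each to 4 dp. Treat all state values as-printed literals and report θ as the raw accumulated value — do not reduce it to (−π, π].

δ = -0.2175, a = 2.5220

a = (v'−v)/dt = (0.126100)/0.05 = 2.5220
Δθ = θ'−θ = -0.086188;  (v·dt/L) = 15.6000·0.05/2.0 = 0.390000
tan δ = Δθ·L/(v·dt) = -0.220995  →  δ = -0.2175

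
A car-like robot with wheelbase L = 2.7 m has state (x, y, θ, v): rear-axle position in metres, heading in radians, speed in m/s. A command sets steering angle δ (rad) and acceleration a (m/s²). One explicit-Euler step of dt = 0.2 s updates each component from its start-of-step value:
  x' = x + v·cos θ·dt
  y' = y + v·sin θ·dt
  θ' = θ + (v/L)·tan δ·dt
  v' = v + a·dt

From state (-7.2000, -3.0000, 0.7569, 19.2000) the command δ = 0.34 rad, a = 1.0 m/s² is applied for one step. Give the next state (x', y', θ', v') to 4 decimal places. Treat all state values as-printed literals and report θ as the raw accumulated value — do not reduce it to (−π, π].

x' = -7.2000 + 19.2000·cos(0.7569)·0.2 = -4.4084
y' = -3.0000 + 19.2000·sin(0.7569)·0.2 = -0.3632
θ' = 0.7569 + (19.2000/2.7)·tan(0.34)·0.2 = 1.2600
v' = 19.2000 + 1.0000·0.2 = 19.4000

(-4.4084, -0.3632, 1.2600, 19.4000)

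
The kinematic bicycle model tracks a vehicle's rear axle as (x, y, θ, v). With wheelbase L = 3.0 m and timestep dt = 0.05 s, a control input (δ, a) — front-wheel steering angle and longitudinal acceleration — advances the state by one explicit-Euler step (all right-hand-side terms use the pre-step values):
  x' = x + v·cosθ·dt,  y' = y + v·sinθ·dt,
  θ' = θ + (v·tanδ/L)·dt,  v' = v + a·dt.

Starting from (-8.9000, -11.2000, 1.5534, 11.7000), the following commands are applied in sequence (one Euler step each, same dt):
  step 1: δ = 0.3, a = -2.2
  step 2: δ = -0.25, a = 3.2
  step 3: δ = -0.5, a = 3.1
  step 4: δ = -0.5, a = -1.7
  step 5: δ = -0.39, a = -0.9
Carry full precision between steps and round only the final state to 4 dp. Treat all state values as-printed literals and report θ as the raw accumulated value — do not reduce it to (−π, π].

after step 1 (δ=0.3, a=-2.2): (-8.889824, -10.615089, 1.613721, 11.590000)
after step 2 (δ=-0.25, a=3.2): (-8.914691, -10.036122, 1.564397, 11.750000)
after step 3 (δ=-0.5, a=3.1): (-8.910931, -9.448634, 1.457413, 11.905000)
after step 4 (δ=-0.5, a=-1.7): (-8.843584, -8.857206, 1.349017, 11.820000)
after step 5 (δ=-0.39, a=-0.9): (-8.713584, -8.280681, 1.268039, 11.775000)

(-8.7136, -8.2807, 1.2680, 11.7750)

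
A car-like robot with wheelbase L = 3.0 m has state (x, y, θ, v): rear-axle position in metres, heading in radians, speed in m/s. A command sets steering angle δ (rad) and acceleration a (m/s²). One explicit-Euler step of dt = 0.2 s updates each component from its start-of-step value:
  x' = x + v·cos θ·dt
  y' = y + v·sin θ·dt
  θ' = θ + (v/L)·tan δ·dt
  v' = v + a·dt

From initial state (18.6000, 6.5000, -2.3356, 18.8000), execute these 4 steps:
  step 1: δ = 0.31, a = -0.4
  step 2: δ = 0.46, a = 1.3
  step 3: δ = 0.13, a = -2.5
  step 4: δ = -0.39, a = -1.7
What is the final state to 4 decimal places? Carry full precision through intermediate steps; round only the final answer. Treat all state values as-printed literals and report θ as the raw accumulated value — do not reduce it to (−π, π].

after step 1 (δ=0.31, a=-0.4): (15.996593, 3.787091, -1.934123, 18.720000)
after step 2 (δ=0.46, a=1.3): (14.666030, 0.287500, -1.315803, 18.980000)
after step 3 (δ=0.13, a=-2.5): (15.623530, -3.385756, -1.150377, 18.480000)
after step 4 (δ=-0.39, a=-1.7): (17.132029, -6.759900, -1.656796, 18.140000)

(17.1320, -6.7599, -1.6568, 18.1400)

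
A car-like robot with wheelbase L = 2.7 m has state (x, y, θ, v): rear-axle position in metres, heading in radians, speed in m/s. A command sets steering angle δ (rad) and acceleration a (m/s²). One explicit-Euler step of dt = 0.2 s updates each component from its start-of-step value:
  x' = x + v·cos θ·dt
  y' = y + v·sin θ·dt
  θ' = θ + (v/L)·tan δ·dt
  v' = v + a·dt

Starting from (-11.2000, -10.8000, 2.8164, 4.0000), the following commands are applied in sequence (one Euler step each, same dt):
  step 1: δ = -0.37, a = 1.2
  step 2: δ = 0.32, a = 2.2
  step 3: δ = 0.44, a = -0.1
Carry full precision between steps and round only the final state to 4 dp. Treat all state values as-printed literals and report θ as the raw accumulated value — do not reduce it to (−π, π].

after step 1 (δ=-0.37, a=1.2): (-11.958071, -10.544407, 2.701478, 4.240000)
after step 2 (δ=0.32, a=2.2): (-12.725259, -10.183122, 2.805558, 4.680000)
after step 3 (δ=0.44, a=-0.1): (-13.608909, -9.874480, 2.968762, 4.660000)

(-13.6089, -9.8745, 2.9688, 4.6600)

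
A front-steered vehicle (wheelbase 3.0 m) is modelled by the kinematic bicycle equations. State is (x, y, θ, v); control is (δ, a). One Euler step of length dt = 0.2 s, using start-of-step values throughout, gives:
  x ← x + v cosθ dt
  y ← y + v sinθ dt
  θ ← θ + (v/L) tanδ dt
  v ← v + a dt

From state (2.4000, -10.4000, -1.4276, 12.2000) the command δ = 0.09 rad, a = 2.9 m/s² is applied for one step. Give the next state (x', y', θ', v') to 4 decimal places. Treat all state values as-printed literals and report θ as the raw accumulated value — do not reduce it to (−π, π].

(2.7482, -12.8150, -1.3542, 12.7800)

x' = 2.4000 + 12.2000·cos(-1.4276)·0.2 = 2.7482
y' = -10.4000 + 12.2000·sin(-1.4276)·0.2 = -12.8150
θ' = -1.4276 + (12.2000/3.0)·tan(0.09)·0.2 = -1.3542
v' = 12.2000 + 2.9000·0.2 = 12.7800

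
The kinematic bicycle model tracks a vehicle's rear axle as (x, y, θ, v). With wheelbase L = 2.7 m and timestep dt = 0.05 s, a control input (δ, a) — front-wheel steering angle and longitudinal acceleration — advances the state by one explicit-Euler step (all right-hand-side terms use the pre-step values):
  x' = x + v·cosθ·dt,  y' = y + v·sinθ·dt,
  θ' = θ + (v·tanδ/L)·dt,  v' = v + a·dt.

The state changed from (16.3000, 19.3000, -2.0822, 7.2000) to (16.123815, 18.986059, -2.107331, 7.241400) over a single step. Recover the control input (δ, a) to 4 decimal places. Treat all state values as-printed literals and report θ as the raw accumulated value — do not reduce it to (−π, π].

δ = -0.1863, a = 0.8280

a = (v'−v)/dt = (0.041400)/0.05 = 0.8280
Δθ = θ'−θ = -0.025131;  (v·dt/L) = 7.2000·0.05/2.7 = 0.133333
tan δ = Δθ·L/(v·dt) = -0.188483  →  δ = -0.1863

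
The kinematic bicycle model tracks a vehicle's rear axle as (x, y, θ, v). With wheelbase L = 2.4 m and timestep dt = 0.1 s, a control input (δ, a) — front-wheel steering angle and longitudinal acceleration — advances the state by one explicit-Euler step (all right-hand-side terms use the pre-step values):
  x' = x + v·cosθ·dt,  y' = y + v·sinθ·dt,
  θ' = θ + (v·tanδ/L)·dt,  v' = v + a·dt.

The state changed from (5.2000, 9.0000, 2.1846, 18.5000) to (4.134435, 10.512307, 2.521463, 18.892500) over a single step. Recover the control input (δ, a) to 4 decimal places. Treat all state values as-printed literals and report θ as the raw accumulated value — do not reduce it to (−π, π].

a = (v'−v)/dt = (0.392500)/0.1 = 3.9250
Δθ = θ'−θ = 0.336863;  (v·dt/L) = 18.5000·0.1/2.4 = 0.770833
tan δ = Δθ·L/(v·dt) = 0.437011  →  δ = 0.4120

δ = 0.4120, a = 3.9250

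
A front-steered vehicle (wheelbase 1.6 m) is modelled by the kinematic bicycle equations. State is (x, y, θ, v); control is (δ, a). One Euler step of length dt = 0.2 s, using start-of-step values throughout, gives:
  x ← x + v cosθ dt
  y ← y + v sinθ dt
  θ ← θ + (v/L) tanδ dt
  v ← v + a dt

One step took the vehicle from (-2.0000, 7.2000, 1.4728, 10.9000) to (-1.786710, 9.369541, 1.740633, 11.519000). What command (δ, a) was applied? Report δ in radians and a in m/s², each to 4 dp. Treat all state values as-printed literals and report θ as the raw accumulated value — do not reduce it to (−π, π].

δ = 0.1941, a = 3.0950

a = (v'−v)/dt = (0.619000)/0.2 = 3.0950
Δθ = θ'−θ = 0.267833;  (v·dt/L) = 10.9000·0.2/1.6 = 1.362500
tan δ = Δθ·L/(v·dt) = 0.196575  →  δ = 0.1941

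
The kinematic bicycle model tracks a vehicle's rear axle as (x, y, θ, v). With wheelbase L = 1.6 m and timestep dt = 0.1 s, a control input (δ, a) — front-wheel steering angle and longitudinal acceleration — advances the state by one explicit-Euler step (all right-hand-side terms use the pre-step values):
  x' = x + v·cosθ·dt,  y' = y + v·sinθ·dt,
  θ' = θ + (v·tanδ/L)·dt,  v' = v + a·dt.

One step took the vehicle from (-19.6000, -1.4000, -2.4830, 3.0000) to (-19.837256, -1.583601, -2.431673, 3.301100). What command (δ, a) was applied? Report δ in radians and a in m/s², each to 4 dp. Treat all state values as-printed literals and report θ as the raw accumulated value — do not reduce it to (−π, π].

a = (v'−v)/dt = (0.301100)/0.1 = 3.0110
Δθ = θ'−θ = 0.051327;  (v·dt/L) = 3.0000·0.1/1.6 = 0.187500
tan δ = Δθ·L/(v·dt) = 0.273744  →  δ = 0.2672

δ = 0.2672, a = 3.0110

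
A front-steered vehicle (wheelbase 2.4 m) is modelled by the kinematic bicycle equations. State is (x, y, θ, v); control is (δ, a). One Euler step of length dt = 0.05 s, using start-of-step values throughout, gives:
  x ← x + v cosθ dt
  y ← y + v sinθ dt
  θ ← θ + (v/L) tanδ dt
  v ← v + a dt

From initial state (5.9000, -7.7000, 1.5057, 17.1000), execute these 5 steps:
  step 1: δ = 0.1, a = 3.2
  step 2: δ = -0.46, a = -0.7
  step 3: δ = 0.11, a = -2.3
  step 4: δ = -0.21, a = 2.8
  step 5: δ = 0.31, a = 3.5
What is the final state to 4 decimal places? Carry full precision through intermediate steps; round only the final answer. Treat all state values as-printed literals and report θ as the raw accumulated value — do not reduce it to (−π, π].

after step 1 (δ=0.1, a=3.2): (5.955618, -6.846811, 1.541444, 17.260000)
after step 2 (δ=-0.46, a=-0.7): (5.980945, -5.984183, 1.363289, 17.225000)
after step 3 (δ=0.11, a=-2.3): (6.158381, -5.141409, 1.402923, 17.110000)
after step 4 (δ=-0.21, a=2.8): (6.301323, -4.297935, 1.326947, 17.250000)
after step 5 (δ=0.31, a=3.5): (6.509565, -3.460951, 1.442064, 17.425000)

(6.5096, -3.4610, 1.4421, 17.4250)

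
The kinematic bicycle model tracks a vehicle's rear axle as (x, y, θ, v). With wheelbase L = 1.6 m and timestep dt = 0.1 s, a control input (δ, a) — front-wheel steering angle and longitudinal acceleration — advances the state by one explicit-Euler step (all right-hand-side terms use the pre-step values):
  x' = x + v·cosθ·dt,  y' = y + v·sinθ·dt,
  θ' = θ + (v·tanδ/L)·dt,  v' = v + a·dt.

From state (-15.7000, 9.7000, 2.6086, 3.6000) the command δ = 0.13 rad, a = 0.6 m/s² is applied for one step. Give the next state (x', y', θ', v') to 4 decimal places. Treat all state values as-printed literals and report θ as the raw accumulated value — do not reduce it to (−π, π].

(-16.0101, 9.8829, 2.6380, 3.6600)

x' = -15.7000 + 3.6000·cos(2.6086)·0.1 = -16.0101
y' = 9.7000 + 3.6000·sin(2.6086)·0.1 = 9.8829
θ' = 2.6086 + (3.6000/1.6)·tan(0.13)·0.1 = 2.6380
v' = 3.6000 + 0.6000·0.1 = 3.6600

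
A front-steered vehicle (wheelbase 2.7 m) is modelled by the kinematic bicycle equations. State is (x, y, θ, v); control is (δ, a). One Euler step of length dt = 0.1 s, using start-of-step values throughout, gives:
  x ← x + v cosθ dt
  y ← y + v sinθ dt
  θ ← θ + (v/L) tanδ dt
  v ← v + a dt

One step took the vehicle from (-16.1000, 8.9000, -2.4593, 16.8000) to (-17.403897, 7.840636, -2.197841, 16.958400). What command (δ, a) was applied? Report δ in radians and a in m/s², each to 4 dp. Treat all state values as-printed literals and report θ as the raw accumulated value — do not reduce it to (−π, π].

a = (v'−v)/dt = (0.158400)/0.1 = 1.5840
Δθ = θ'−θ = 0.261459;  (v·dt/L) = 16.8000·0.1/2.7 = 0.622222
tan δ = Δθ·L/(v·dt) = 0.420202  →  δ = 0.3978

δ = 0.3978, a = 1.5840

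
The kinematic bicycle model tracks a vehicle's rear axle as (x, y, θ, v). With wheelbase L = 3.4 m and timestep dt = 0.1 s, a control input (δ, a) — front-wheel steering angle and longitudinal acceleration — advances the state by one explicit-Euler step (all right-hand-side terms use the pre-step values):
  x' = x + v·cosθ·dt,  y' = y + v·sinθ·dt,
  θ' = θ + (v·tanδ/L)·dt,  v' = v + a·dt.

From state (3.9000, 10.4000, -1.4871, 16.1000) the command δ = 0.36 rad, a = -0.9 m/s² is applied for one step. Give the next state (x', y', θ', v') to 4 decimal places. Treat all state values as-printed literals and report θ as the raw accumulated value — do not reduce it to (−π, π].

x' = 3.9000 + 16.1000·cos(-1.4871)·0.1 = 4.0346
y' = 10.4000 + 16.1000·sin(-1.4871)·0.1 = 8.7956
θ' = -1.4871 + (16.1000/3.4)·tan(0.36)·0.1 = -1.3089
v' = 16.1000 − 0.9000·0.1 = 16.0100

(4.0346, 8.7956, -1.3089, 16.0100)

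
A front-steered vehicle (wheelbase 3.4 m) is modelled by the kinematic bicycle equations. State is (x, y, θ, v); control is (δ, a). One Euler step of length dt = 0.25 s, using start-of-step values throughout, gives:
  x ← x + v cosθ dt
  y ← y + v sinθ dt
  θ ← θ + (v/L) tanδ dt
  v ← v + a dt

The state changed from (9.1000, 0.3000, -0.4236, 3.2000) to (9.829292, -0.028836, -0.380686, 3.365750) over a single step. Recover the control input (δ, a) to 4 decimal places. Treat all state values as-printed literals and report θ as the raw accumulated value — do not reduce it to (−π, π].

δ = 0.1804, a = 0.6630

a = (v'−v)/dt = (0.165750)/0.25 = 0.6630
Δθ = θ'−θ = 0.042914;  (v·dt/L) = 3.2000·0.25/3.4 = 0.235294
tan δ = Δθ·L/(v·dt) = 0.182384  →  δ = 0.1804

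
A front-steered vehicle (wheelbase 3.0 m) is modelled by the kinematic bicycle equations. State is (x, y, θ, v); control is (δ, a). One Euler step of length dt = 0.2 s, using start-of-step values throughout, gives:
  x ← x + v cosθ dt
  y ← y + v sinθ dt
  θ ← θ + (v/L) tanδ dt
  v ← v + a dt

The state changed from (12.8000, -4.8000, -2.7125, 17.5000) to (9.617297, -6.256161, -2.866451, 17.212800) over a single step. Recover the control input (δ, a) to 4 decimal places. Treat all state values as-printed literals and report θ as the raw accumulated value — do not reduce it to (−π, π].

a = (v'−v)/dt = (-0.287200)/0.2 = -1.4360
Δθ = θ'−θ = -0.153951;  (v·dt/L) = 17.5000·0.2/3.0 = 1.166667
tan δ = Δθ·L/(v·dt) = -0.131958  →  δ = -0.1312

δ = -0.1312, a = -1.4360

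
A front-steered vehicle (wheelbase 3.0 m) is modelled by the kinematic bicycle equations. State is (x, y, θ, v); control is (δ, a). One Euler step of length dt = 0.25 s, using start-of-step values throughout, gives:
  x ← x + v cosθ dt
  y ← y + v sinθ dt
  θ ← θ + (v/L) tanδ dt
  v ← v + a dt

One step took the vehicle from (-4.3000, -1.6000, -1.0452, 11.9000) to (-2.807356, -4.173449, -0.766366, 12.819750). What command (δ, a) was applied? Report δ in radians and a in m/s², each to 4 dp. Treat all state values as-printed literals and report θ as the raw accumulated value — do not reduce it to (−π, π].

a = (v'−v)/dt = (0.919750)/0.25 = 3.6790
Δθ = θ'−θ = 0.278834;  (v·dt/L) = 11.9000·0.25/3.0 = 0.991667
tan δ = Δθ·L/(v·dt) = 0.281177  →  δ = 0.2741

δ = 0.2741, a = 3.6790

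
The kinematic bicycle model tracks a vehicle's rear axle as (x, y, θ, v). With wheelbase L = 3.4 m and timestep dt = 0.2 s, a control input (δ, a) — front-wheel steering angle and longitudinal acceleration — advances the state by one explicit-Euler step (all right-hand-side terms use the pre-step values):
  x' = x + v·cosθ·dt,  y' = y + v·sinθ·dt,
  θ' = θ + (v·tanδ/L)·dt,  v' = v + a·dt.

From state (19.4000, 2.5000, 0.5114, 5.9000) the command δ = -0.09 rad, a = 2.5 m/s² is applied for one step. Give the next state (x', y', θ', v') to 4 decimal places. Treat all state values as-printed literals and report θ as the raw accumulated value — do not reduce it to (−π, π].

(20.4290, 3.0775, 0.4801, 6.4000)

x' = 19.4000 + 5.9000·cos(0.5114)·0.2 = 20.4290
y' = 2.5000 + 5.9000·sin(0.5114)·0.2 = 3.0775
θ' = 0.5114 + (5.9000/3.4)·tan(-0.09)·0.2 = 0.4801
v' = 5.9000 + 2.5000·0.2 = 6.4000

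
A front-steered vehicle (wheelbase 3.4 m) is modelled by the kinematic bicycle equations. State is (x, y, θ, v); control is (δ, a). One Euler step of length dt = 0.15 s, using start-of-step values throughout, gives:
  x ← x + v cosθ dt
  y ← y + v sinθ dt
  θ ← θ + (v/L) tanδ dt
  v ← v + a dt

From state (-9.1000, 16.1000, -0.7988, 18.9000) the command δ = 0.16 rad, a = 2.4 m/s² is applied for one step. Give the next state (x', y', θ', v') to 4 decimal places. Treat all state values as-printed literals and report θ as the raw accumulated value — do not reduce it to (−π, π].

(-7.1224, 14.0687, -0.6642, 19.2600)

x' = -9.1000 + 18.9000·cos(-0.7988)·0.15 = -7.1224
y' = 16.1000 + 18.9000·sin(-0.7988)·0.15 = 14.0687
θ' = -0.7988 + (18.9000/3.4)·tan(0.16)·0.15 = -0.6642
v' = 18.9000 + 2.4000·0.15 = 19.2600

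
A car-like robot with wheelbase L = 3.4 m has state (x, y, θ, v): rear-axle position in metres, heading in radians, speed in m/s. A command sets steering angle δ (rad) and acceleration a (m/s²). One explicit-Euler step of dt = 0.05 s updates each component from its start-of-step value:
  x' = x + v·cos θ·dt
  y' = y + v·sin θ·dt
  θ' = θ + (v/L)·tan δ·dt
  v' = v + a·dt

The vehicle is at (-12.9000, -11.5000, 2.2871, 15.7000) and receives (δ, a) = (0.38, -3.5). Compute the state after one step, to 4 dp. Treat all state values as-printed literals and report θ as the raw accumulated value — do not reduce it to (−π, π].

x' = -12.9000 + 15.7000·cos(2.2871)·0.05 = -13.4154
y' = -11.5000 + 15.7000·sin(2.2871)·0.05 = -10.9079
θ' = 2.2871 + (15.7000/3.4)·tan(0.38)·0.05 = 2.3793
v' = 15.7000 − 3.5000·0.05 = 15.5250

(-13.4154, -10.9079, 2.3793, 15.5250)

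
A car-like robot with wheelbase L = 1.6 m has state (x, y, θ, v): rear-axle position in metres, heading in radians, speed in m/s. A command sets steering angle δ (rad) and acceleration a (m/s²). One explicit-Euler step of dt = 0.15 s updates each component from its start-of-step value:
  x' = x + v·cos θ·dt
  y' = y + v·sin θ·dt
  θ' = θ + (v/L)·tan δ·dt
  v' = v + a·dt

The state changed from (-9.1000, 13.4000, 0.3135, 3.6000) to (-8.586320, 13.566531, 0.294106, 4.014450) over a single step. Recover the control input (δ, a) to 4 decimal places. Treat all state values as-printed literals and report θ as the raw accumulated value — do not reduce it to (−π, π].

a = (v'−v)/dt = (0.414450)/0.15 = 2.7630
Δθ = θ'−θ = -0.019394;  (v·dt/L) = 3.6000·0.15/1.6 = 0.337500
tan δ = Δθ·L/(v·dt) = -0.057464  →  δ = -0.0574

δ = -0.0574, a = 2.7630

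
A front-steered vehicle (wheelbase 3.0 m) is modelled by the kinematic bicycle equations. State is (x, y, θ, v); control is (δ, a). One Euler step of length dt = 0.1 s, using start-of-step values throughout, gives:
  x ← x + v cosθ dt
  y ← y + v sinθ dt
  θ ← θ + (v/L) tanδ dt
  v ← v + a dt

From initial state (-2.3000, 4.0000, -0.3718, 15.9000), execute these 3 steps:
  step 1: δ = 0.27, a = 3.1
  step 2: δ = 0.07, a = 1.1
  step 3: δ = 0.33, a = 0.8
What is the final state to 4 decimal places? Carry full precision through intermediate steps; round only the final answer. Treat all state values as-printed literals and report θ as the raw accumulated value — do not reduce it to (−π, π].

after step 1 (δ=0.27, a=3.1): (-0.818637, 3.422364, -0.225118, 16.210000)
after step 2 (δ=0.07, a=1.1): (0.761462, 3.060522, -0.187233, 16.320000)
after step 3 (δ=0.33, a=0.8): (2.364939, 2.756740, -0.000899, 16.400000)

(2.3649, 2.7567, -0.0009, 16.4000)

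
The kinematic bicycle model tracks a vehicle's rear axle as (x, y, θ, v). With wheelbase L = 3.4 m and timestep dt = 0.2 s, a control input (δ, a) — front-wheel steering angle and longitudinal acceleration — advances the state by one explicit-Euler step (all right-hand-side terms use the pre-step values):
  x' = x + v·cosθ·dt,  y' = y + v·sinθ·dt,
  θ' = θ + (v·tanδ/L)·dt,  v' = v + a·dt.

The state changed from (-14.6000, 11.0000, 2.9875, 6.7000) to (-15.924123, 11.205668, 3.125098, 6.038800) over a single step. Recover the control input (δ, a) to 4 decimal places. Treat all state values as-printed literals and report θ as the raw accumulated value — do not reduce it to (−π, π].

a = (v'−v)/dt = (-0.661200)/0.2 = -3.3060
Δθ = θ'−θ = 0.137598;  (v·dt/L) = 6.7000·0.2/3.4 = 0.394118
tan δ = Δθ·L/(v·dt) = 0.349129  →  δ = 0.3359

δ = 0.3359, a = -3.3060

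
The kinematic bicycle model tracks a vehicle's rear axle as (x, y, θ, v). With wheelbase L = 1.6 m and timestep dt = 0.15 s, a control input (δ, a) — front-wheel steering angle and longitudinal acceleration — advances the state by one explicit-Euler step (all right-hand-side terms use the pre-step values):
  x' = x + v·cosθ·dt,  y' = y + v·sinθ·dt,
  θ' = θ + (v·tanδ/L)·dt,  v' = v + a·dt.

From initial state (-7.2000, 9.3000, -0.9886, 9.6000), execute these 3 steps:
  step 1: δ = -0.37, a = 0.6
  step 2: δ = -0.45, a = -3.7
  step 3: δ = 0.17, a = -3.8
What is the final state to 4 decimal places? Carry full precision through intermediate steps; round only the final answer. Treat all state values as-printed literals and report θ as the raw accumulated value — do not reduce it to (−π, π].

(-6.3523, 5.3417, -1.6295, 8.5650)

after step 1 (δ=-0.37, a=0.6): (-6.408202, 8.097230, -1.337677, 9.690000)
after step 2 (δ=-0.45, a=-3.7): (-6.072423, 6.683046, -1.776502, 9.135000)
after step 3 (δ=0.17, a=-3.8): (-6.352308, 5.341685, -1.629494, 8.565000)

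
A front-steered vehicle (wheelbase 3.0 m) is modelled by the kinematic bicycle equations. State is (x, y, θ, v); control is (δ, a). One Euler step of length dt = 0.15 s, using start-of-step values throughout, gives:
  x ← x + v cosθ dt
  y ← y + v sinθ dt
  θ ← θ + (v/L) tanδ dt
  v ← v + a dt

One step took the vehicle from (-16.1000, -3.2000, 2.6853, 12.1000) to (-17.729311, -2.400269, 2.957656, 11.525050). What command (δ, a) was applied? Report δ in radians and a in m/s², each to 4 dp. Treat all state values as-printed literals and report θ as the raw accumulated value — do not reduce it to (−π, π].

a = (v'−v)/dt = (-0.574950)/0.15 = -3.8330
Δθ = θ'−θ = 0.272356;  (v·dt/L) = 12.1000·0.15/3.0 = 0.605000
tan δ = Δθ·L/(v·dt) = 0.450175  →  δ = 0.4230

δ = 0.4230, a = -3.8330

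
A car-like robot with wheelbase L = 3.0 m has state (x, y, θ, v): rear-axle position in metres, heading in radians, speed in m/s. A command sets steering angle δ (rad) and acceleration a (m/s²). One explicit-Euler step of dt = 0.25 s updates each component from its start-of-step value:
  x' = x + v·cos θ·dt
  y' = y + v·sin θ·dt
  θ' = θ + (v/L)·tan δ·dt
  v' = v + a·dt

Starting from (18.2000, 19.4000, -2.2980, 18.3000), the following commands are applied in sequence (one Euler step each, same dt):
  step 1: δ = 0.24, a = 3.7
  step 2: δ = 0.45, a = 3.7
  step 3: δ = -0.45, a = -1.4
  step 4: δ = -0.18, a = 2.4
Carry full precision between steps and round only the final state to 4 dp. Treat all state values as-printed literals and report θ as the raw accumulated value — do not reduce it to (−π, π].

after step 1 (δ=0.24, a=3.7): (15.158616, 15.982309, -1.924807, 19.225000)
after step 2 (δ=0.45, a=3.7): (13.492469, 11.474095, -1.150913, 20.150000)
after step 3 (δ=-0.45, a=-1.4): (15.546028, 6.874171, -1.962043, 19.800000)
after step 4 (δ=-0.18, a=2.4): (13.658391, 2.298220, -2.262292, 20.400000)

(13.6584, 2.2982, -2.2623, 20.4000)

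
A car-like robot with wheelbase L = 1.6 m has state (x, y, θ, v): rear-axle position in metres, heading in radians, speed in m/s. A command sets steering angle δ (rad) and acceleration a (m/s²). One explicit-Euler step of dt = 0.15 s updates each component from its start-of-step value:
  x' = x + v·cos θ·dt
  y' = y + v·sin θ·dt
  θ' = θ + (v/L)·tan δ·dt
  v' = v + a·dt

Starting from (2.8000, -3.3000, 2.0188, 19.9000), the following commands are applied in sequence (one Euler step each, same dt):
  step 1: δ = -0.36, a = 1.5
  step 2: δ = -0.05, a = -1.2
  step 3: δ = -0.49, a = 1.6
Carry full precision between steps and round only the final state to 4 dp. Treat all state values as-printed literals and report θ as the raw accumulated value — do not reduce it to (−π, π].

after step 1 (δ=-0.36, a=1.5): (1.506996, -0.609579, 1.316573, 20.125000)
after step 2 (δ=-0.05, a=-1.2): (2.266192, 2.312146, 1.222159, 19.945000)
after step 3 (δ=-0.49, a=1.6): (3.288226, 5.123909, 0.224806, 20.185000)

(3.2882, 5.1239, 0.2248, 20.1850)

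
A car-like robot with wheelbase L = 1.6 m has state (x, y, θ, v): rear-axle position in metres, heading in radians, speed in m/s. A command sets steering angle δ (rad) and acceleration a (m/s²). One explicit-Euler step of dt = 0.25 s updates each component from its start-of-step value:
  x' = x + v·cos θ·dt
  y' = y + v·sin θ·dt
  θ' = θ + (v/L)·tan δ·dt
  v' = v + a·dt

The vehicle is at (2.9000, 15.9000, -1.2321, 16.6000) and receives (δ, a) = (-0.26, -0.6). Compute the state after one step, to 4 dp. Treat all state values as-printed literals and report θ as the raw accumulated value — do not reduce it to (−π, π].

x' = 2.9000 + 16.6000·cos(-1.2321)·0.25 = 4.2789
y' = 15.9000 + 16.6000·sin(-1.2321)·0.25 = 11.9858
θ' = -1.2321 + (16.6000/1.6)·tan(-0.26)·0.25 = -1.9221
v' = 16.6000 − 0.6000·0.25 = 16.4500

(4.2789, 11.9858, -1.9221, 16.4500)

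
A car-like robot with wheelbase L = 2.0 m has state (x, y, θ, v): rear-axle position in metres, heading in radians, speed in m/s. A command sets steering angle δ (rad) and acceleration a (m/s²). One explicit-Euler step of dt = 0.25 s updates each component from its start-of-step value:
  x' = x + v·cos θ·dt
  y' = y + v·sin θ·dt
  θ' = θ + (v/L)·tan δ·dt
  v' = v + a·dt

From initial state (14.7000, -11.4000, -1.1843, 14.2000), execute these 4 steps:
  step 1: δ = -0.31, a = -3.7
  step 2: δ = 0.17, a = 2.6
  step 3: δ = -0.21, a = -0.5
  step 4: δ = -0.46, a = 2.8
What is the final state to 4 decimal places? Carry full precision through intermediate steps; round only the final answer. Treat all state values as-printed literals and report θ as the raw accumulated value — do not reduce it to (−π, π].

(14.8799, -24.7415, -2.6937, 14.5000)

after step 1 (δ=-0.31, a=-3.7): (16.038157, -14.688136, -1.752881, 13.275000)
after step 2 (δ=0.17, a=2.6): (15.437196, -17.952021, -1.468038, 13.925000)
after step 3 (δ=-0.21, a=-0.5): (15.794293, -21.414908, -1.839039, 13.800000)
after step 4 (δ=-0.46, a=2.8): (14.879913, -24.741529, -2.693688, 14.500000)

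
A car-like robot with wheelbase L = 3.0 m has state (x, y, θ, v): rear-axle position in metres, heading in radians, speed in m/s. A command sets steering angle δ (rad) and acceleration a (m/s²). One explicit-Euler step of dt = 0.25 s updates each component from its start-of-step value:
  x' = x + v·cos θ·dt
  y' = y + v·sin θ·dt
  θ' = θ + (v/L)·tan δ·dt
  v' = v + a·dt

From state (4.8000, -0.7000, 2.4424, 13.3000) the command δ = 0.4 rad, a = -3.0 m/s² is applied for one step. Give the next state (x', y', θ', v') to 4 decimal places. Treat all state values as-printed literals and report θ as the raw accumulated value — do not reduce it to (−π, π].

x' = 4.8000 + 13.3000·cos(2.4424)·0.25 = 2.2552
y' = -0.7000 + 13.3000·sin(2.4424)·0.25 = 1.4400
θ' = 2.4424 + (13.3000/3.0)·tan(0.4)·0.25 = 2.9110
v' = 13.3000 − 3.0000·0.25 = 12.5500

(2.2552, 1.4400, 2.9110, 12.5500)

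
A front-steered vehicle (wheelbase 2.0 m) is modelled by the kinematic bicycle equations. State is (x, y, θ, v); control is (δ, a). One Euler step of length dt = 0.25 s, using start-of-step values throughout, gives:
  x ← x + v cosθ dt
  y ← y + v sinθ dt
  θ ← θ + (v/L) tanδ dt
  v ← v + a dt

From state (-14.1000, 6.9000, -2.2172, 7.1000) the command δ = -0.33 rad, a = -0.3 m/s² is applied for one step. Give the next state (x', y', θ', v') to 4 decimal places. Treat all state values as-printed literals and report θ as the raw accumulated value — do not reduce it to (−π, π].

(-15.1691, 5.4831, -2.5212, 7.0250)

x' = -14.1000 + 7.1000·cos(-2.2172)·0.25 = -15.1691
y' = 6.9000 + 7.1000·sin(-2.2172)·0.25 = 5.4831
θ' = -2.2172 + (7.1000/2.0)·tan(-0.33)·0.25 = -2.5212
v' = 7.1000 − 0.3000·0.25 = 7.0250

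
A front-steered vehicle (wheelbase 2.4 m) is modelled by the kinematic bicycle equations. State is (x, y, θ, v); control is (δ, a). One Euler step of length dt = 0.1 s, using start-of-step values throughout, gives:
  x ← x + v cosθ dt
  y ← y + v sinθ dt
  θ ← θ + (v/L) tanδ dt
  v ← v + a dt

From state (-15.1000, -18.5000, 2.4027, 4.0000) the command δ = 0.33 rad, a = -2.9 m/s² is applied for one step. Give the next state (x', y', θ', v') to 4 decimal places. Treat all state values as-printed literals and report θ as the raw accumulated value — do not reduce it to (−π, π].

(-15.3957, -18.2306, 2.4598, 3.7100)

x' = -15.1000 + 4.0000·cos(2.4027)·0.1 = -15.3957
y' = -18.5000 + 4.0000·sin(2.4027)·0.1 = -18.2306
θ' = 2.4027 + (4.0000/2.4)·tan(0.33)·0.1 = 2.4598
v' = 4.0000 − 2.9000·0.1 = 3.7100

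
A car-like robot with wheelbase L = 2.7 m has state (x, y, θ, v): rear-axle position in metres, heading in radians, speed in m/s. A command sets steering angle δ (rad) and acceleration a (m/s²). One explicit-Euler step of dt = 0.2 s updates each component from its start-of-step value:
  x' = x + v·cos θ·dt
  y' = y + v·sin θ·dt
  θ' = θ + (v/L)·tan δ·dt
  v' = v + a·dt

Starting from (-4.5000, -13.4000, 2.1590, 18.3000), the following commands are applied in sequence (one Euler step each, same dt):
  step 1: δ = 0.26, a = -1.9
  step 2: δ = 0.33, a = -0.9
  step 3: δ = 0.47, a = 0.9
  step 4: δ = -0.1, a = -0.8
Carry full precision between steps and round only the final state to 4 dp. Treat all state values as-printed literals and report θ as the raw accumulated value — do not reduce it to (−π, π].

(-16.0870, -9.3949, 3.5086, 17.7600)

after step 1 (δ=0.26, a=-1.9): (-6.530815, -10.355104, 2.519607, 17.920000)
after step 2 (δ=0.33, a=-0.9): (-9.443615, -8.266886, 2.974277, 17.740000)
after step 3 (δ=0.47, a=0.9): (-12.942068, -7.676016, 3.641782, 17.920000)
after step 4 (δ=-0.1, a=-0.8): (-16.086999, -9.394872, 3.508597, 17.760000)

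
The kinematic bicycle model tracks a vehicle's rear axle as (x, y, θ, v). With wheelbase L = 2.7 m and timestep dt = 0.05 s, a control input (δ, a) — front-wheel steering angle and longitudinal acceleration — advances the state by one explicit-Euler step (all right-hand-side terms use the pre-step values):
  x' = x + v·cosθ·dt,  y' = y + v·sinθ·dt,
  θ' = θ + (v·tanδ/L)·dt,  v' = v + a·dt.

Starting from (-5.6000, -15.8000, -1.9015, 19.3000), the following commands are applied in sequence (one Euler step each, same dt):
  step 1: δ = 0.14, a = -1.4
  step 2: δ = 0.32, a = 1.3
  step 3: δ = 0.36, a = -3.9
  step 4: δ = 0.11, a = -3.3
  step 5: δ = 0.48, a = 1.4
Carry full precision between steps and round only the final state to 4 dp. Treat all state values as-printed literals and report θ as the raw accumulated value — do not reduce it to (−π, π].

(-6.3512, -20.4901, -1.3770, 19.0050)

after step 1 (δ=0.14, a=-1.4): (-5.913344, -16.712711, -1.851133, 19.230000)
after step 2 (δ=0.32, a=1.3): (-6.179371, -17.636676, -1.733122, 19.295000)
after step 3 (δ=0.36, a=-3.9): (-6.335288, -18.588743, -1.598628, 19.100000)
after step 4 (δ=0.11, a=-3.3): (-6.361864, -19.543373, -1.559563, 18.935000)
after step 5 (δ=0.48, a=1.4): (-6.351228, -20.490064, -1.377011, 19.005000)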